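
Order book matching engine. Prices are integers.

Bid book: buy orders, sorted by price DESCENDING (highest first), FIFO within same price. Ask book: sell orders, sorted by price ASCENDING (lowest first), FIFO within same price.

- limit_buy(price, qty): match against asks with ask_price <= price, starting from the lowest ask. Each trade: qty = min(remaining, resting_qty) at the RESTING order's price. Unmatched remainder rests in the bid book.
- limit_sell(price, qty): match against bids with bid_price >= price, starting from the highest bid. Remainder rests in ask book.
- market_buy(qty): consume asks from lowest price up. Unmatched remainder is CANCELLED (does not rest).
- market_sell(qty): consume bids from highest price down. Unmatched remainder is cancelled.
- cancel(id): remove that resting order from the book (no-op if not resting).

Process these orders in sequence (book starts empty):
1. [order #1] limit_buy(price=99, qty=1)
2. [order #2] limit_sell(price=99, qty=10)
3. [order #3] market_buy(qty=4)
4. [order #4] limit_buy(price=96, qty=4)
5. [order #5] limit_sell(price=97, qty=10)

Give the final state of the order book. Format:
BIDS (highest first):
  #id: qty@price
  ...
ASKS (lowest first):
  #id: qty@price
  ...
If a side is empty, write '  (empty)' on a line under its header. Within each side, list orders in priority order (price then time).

Answer: BIDS (highest first):
  #4: 4@96
ASKS (lowest first):
  #5: 10@97
  #2: 5@99

Derivation:
After op 1 [order #1] limit_buy(price=99, qty=1): fills=none; bids=[#1:1@99] asks=[-]
After op 2 [order #2] limit_sell(price=99, qty=10): fills=#1x#2:1@99; bids=[-] asks=[#2:9@99]
After op 3 [order #3] market_buy(qty=4): fills=#3x#2:4@99; bids=[-] asks=[#2:5@99]
After op 4 [order #4] limit_buy(price=96, qty=4): fills=none; bids=[#4:4@96] asks=[#2:5@99]
After op 5 [order #5] limit_sell(price=97, qty=10): fills=none; bids=[#4:4@96] asks=[#5:10@97 #2:5@99]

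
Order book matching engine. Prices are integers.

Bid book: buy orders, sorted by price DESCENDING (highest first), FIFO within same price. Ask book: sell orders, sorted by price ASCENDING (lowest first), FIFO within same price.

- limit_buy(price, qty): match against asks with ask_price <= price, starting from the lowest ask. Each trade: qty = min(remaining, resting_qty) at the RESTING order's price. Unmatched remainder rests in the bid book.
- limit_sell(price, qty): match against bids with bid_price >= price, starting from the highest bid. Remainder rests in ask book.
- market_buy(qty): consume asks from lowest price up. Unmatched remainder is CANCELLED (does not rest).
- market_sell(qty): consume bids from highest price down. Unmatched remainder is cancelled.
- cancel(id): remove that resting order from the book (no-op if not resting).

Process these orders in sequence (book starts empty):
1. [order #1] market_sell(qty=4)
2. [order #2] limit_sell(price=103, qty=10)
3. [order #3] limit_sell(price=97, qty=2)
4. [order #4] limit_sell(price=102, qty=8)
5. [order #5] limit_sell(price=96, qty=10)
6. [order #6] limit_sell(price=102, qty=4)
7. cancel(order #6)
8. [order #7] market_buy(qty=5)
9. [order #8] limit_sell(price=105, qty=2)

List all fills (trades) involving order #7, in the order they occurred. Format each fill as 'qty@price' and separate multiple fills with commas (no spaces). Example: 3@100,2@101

Answer: 5@96

Derivation:
After op 1 [order #1] market_sell(qty=4): fills=none; bids=[-] asks=[-]
After op 2 [order #2] limit_sell(price=103, qty=10): fills=none; bids=[-] asks=[#2:10@103]
After op 3 [order #3] limit_sell(price=97, qty=2): fills=none; bids=[-] asks=[#3:2@97 #2:10@103]
After op 4 [order #4] limit_sell(price=102, qty=8): fills=none; bids=[-] asks=[#3:2@97 #4:8@102 #2:10@103]
After op 5 [order #5] limit_sell(price=96, qty=10): fills=none; bids=[-] asks=[#5:10@96 #3:2@97 #4:8@102 #2:10@103]
After op 6 [order #6] limit_sell(price=102, qty=4): fills=none; bids=[-] asks=[#5:10@96 #3:2@97 #4:8@102 #6:4@102 #2:10@103]
After op 7 cancel(order #6): fills=none; bids=[-] asks=[#5:10@96 #3:2@97 #4:8@102 #2:10@103]
After op 8 [order #7] market_buy(qty=5): fills=#7x#5:5@96; bids=[-] asks=[#5:5@96 #3:2@97 #4:8@102 #2:10@103]
After op 9 [order #8] limit_sell(price=105, qty=2): fills=none; bids=[-] asks=[#5:5@96 #3:2@97 #4:8@102 #2:10@103 #8:2@105]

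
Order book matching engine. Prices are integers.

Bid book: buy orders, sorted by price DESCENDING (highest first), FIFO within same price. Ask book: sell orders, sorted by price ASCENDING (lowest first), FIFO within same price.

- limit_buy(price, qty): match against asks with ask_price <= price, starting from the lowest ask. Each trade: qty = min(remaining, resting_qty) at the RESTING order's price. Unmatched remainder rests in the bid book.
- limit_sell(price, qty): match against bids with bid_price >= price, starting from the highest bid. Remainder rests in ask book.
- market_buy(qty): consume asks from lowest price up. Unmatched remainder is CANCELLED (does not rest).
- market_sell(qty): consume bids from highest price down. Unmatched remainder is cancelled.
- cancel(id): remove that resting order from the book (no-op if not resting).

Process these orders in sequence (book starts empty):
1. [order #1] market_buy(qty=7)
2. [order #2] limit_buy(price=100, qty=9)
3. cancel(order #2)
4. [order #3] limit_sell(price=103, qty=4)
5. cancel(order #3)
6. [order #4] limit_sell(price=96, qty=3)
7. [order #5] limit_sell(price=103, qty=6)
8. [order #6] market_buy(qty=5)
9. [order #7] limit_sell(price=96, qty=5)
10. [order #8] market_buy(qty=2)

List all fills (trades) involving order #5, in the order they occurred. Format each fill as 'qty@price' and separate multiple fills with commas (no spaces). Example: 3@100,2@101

After op 1 [order #1] market_buy(qty=7): fills=none; bids=[-] asks=[-]
After op 2 [order #2] limit_buy(price=100, qty=9): fills=none; bids=[#2:9@100] asks=[-]
After op 3 cancel(order #2): fills=none; bids=[-] asks=[-]
After op 4 [order #3] limit_sell(price=103, qty=4): fills=none; bids=[-] asks=[#3:4@103]
After op 5 cancel(order #3): fills=none; bids=[-] asks=[-]
After op 6 [order #4] limit_sell(price=96, qty=3): fills=none; bids=[-] asks=[#4:3@96]
After op 7 [order #5] limit_sell(price=103, qty=6): fills=none; bids=[-] asks=[#4:3@96 #5:6@103]
After op 8 [order #6] market_buy(qty=5): fills=#6x#4:3@96 #6x#5:2@103; bids=[-] asks=[#5:4@103]
After op 9 [order #7] limit_sell(price=96, qty=5): fills=none; bids=[-] asks=[#7:5@96 #5:4@103]
After op 10 [order #8] market_buy(qty=2): fills=#8x#7:2@96; bids=[-] asks=[#7:3@96 #5:4@103]

Answer: 2@103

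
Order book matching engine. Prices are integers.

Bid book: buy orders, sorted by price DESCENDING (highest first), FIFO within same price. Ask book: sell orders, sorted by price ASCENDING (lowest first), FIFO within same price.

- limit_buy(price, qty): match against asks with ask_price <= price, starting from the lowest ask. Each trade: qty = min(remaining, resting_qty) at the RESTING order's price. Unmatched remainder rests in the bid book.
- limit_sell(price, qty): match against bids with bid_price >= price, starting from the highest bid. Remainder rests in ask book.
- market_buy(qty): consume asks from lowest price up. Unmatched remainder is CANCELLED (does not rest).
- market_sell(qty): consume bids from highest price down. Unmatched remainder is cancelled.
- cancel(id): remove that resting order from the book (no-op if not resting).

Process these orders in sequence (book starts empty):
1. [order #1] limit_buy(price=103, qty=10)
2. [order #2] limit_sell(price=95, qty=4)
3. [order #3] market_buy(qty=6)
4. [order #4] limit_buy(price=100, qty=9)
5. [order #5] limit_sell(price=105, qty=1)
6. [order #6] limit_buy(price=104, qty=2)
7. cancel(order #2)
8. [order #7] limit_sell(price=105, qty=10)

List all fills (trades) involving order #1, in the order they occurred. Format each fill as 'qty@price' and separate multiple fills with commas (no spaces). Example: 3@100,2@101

Answer: 4@103

Derivation:
After op 1 [order #1] limit_buy(price=103, qty=10): fills=none; bids=[#1:10@103] asks=[-]
After op 2 [order #2] limit_sell(price=95, qty=4): fills=#1x#2:4@103; bids=[#1:6@103] asks=[-]
After op 3 [order #3] market_buy(qty=6): fills=none; bids=[#1:6@103] asks=[-]
After op 4 [order #4] limit_buy(price=100, qty=9): fills=none; bids=[#1:6@103 #4:9@100] asks=[-]
After op 5 [order #5] limit_sell(price=105, qty=1): fills=none; bids=[#1:6@103 #4:9@100] asks=[#5:1@105]
After op 6 [order #6] limit_buy(price=104, qty=2): fills=none; bids=[#6:2@104 #1:6@103 #4:9@100] asks=[#5:1@105]
After op 7 cancel(order #2): fills=none; bids=[#6:2@104 #1:6@103 #4:9@100] asks=[#5:1@105]
After op 8 [order #7] limit_sell(price=105, qty=10): fills=none; bids=[#6:2@104 #1:6@103 #4:9@100] asks=[#5:1@105 #7:10@105]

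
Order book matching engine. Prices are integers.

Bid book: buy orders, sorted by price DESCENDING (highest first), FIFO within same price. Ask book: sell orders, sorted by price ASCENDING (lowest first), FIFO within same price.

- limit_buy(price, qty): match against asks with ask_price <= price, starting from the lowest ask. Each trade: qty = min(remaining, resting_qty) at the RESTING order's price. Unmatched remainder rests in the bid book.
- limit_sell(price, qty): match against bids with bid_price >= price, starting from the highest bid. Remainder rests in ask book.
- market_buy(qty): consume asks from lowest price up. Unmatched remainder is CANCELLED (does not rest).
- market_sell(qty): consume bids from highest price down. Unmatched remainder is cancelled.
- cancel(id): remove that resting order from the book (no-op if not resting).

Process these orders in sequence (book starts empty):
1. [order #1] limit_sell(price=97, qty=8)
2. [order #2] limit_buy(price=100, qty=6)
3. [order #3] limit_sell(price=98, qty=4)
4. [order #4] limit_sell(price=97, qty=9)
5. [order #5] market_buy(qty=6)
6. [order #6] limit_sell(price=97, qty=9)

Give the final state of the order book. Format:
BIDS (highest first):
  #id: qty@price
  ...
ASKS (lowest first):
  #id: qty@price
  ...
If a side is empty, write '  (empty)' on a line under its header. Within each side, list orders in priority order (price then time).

Answer: BIDS (highest first):
  (empty)
ASKS (lowest first):
  #4: 5@97
  #6: 9@97
  #3: 4@98

Derivation:
After op 1 [order #1] limit_sell(price=97, qty=8): fills=none; bids=[-] asks=[#1:8@97]
After op 2 [order #2] limit_buy(price=100, qty=6): fills=#2x#1:6@97; bids=[-] asks=[#1:2@97]
After op 3 [order #3] limit_sell(price=98, qty=4): fills=none; bids=[-] asks=[#1:2@97 #3:4@98]
After op 4 [order #4] limit_sell(price=97, qty=9): fills=none; bids=[-] asks=[#1:2@97 #4:9@97 #3:4@98]
After op 5 [order #5] market_buy(qty=6): fills=#5x#1:2@97 #5x#4:4@97; bids=[-] asks=[#4:5@97 #3:4@98]
After op 6 [order #6] limit_sell(price=97, qty=9): fills=none; bids=[-] asks=[#4:5@97 #6:9@97 #3:4@98]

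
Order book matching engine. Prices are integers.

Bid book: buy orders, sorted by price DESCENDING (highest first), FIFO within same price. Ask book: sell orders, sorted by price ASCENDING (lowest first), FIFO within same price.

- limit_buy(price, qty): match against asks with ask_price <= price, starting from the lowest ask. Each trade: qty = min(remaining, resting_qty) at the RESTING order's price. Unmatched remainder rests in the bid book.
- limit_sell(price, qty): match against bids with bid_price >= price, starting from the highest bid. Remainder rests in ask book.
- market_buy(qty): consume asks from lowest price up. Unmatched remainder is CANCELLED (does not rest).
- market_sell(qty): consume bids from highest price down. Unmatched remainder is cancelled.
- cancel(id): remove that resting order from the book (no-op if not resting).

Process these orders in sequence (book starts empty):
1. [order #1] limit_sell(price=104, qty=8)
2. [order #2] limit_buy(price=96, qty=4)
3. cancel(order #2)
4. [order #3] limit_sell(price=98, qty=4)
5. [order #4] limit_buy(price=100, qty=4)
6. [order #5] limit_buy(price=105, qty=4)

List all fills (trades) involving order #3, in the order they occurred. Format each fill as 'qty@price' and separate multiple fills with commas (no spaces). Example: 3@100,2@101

After op 1 [order #1] limit_sell(price=104, qty=8): fills=none; bids=[-] asks=[#1:8@104]
After op 2 [order #2] limit_buy(price=96, qty=4): fills=none; bids=[#2:4@96] asks=[#1:8@104]
After op 3 cancel(order #2): fills=none; bids=[-] asks=[#1:8@104]
After op 4 [order #3] limit_sell(price=98, qty=4): fills=none; bids=[-] asks=[#3:4@98 #1:8@104]
After op 5 [order #4] limit_buy(price=100, qty=4): fills=#4x#3:4@98; bids=[-] asks=[#1:8@104]
After op 6 [order #5] limit_buy(price=105, qty=4): fills=#5x#1:4@104; bids=[-] asks=[#1:4@104]

Answer: 4@98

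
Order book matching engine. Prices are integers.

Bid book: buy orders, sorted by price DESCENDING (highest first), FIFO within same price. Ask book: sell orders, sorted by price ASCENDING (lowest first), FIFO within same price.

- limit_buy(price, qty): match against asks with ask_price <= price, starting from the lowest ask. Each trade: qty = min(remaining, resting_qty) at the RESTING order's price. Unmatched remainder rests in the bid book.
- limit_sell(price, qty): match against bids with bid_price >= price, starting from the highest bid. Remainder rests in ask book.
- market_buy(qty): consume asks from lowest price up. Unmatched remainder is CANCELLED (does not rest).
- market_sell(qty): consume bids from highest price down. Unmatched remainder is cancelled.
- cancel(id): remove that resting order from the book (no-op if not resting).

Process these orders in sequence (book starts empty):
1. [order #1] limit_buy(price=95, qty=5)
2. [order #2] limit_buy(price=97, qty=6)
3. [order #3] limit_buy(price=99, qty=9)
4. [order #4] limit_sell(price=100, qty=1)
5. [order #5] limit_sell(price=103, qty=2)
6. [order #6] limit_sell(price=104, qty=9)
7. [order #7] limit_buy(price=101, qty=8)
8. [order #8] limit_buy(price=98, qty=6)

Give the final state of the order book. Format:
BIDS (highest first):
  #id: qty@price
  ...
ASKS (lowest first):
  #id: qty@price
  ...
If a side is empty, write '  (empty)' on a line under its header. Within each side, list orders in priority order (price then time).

After op 1 [order #1] limit_buy(price=95, qty=5): fills=none; bids=[#1:5@95] asks=[-]
After op 2 [order #2] limit_buy(price=97, qty=6): fills=none; bids=[#2:6@97 #1:5@95] asks=[-]
After op 3 [order #3] limit_buy(price=99, qty=9): fills=none; bids=[#3:9@99 #2:6@97 #1:5@95] asks=[-]
After op 4 [order #4] limit_sell(price=100, qty=1): fills=none; bids=[#3:9@99 #2:6@97 #1:5@95] asks=[#4:1@100]
After op 5 [order #5] limit_sell(price=103, qty=2): fills=none; bids=[#3:9@99 #2:6@97 #1:5@95] asks=[#4:1@100 #5:2@103]
After op 6 [order #6] limit_sell(price=104, qty=9): fills=none; bids=[#3:9@99 #2:6@97 #1:5@95] asks=[#4:1@100 #5:2@103 #6:9@104]
After op 7 [order #7] limit_buy(price=101, qty=8): fills=#7x#4:1@100; bids=[#7:7@101 #3:9@99 #2:6@97 #1:5@95] asks=[#5:2@103 #6:9@104]
After op 8 [order #8] limit_buy(price=98, qty=6): fills=none; bids=[#7:7@101 #3:9@99 #8:6@98 #2:6@97 #1:5@95] asks=[#5:2@103 #6:9@104]

Answer: BIDS (highest first):
  #7: 7@101
  #3: 9@99
  #8: 6@98
  #2: 6@97
  #1: 5@95
ASKS (lowest first):
  #5: 2@103
  #6: 9@104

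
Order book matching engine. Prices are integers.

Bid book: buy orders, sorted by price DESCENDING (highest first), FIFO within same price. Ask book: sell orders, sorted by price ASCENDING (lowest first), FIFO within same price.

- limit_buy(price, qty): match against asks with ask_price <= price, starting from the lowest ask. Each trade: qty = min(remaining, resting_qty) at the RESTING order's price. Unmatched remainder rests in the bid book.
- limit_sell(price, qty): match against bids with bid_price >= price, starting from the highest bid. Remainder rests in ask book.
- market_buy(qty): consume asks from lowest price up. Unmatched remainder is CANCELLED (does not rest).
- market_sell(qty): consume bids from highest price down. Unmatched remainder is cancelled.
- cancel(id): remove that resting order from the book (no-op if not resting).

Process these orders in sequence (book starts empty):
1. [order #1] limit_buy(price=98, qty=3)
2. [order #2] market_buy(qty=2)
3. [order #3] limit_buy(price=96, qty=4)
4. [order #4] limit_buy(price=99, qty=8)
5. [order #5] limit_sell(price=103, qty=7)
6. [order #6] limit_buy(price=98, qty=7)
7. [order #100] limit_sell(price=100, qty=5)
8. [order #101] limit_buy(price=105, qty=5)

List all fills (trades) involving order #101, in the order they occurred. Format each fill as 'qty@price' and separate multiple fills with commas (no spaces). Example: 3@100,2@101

Answer: 5@100

Derivation:
After op 1 [order #1] limit_buy(price=98, qty=3): fills=none; bids=[#1:3@98] asks=[-]
After op 2 [order #2] market_buy(qty=2): fills=none; bids=[#1:3@98] asks=[-]
After op 3 [order #3] limit_buy(price=96, qty=4): fills=none; bids=[#1:3@98 #3:4@96] asks=[-]
After op 4 [order #4] limit_buy(price=99, qty=8): fills=none; bids=[#4:8@99 #1:3@98 #3:4@96] asks=[-]
After op 5 [order #5] limit_sell(price=103, qty=7): fills=none; bids=[#4:8@99 #1:3@98 #3:4@96] asks=[#5:7@103]
After op 6 [order #6] limit_buy(price=98, qty=7): fills=none; bids=[#4:8@99 #1:3@98 #6:7@98 #3:4@96] asks=[#5:7@103]
After op 7 [order #100] limit_sell(price=100, qty=5): fills=none; bids=[#4:8@99 #1:3@98 #6:7@98 #3:4@96] asks=[#100:5@100 #5:7@103]
After op 8 [order #101] limit_buy(price=105, qty=5): fills=#101x#100:5@100; bids=[#4:8@99 #1:3@98 #6:7@98 #3:4@96] asks=[#5:7@103]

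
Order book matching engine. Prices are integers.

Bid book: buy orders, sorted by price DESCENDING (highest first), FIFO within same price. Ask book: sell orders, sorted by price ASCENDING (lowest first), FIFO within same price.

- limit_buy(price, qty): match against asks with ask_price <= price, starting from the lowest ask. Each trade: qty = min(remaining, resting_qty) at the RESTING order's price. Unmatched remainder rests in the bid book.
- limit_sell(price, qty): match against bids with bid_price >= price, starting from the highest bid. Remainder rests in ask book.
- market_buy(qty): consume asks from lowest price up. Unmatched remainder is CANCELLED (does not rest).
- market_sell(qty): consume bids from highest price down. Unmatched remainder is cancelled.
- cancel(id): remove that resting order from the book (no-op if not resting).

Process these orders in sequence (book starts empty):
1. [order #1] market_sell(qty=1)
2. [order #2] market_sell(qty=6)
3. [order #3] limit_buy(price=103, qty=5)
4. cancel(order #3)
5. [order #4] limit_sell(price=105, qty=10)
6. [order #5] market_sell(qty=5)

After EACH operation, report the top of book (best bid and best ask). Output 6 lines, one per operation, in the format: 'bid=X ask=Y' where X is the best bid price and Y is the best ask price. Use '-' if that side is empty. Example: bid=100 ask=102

Answer: bid=- ask=-
bid=- ask=-
bid=103 ask=-
bid=- ask=-
bid=- ask=105
bid=- ask=105

Derivation:
After op 1 [order #1] market_sell(qty=1): fills=none; bids=[-] asks=[-]
After op 2 [order #2] market_sell(qty=6): fills=none; bids=[-] asks=[-]
After op 3 [order #3] limit_buy(price=103, qty=5): fills=none; bids=[#3:5@103] asks=[-]
After op 4 cancel(order #3): fills=none; bids=[-] asks=[-]
After op 5 [order #4] limit_sell(price=105, qty=10): fills=none; bids=[-] asks=[#4:10@105]
After op 6 [order #5] market_sell(qty=5): fills=none; bids=[-] asks=[#4:10@105]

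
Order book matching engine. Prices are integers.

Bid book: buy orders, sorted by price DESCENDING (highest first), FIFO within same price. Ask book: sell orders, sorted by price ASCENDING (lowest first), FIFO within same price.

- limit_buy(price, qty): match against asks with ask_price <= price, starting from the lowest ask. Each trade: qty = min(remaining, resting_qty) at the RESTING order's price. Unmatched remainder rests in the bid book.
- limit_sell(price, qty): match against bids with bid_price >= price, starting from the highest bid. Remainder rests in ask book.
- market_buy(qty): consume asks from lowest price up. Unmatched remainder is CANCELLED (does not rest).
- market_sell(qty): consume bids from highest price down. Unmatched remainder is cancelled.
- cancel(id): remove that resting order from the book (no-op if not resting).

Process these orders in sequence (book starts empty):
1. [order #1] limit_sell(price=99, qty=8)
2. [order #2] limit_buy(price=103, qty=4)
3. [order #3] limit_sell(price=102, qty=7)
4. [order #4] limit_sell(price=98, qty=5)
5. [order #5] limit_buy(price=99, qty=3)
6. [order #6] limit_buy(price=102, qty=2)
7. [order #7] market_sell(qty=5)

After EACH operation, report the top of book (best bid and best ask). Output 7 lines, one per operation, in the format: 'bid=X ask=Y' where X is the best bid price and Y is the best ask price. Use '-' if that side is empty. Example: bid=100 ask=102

Answer: bid=- ask=99
bid=- ask=99
bid=- ask=99
bid=- ask=98
bid=- ask=98
bid=- ask=99
bid=- ask=99

Derivation:
After op 1 [order #1] limit_sell(price=99, qty=8): fills=none; bids=[-] asks=[#1:8@99]
After op 2 [order #2] limit_buy(price=103, qty=4): fills=#2x#1:4@99; bids=[-] asks=[#1:4@99]
After op 3 [order #3] limit_sell(price=102, qty=7): fills=none; bids=[-] asks=[#1:4@99 #3:7@102]
After op 4 [order #4] limit_sell(price=98, qty=5): fills=none; bids=[-] asks=[#4:5@98 #1:4@99 #3:7@102]
After op 5 [order #5] limit_buy(price=99, qty=3): fills=#5x#4:3@98; bids=[-] asks=[#4:2@98 #1:4@99 #3:7@102]
After op 6 [order #6] limit_buy(price=102, qty=2): fills=#6x#4:2@98; bids=[-] asks=[#1:4@99 #3:7@102]
After op 7 [order #7] market_sell(qty=5): fills=none; bids=[-] asks=[#1:4@99 #3:7@102]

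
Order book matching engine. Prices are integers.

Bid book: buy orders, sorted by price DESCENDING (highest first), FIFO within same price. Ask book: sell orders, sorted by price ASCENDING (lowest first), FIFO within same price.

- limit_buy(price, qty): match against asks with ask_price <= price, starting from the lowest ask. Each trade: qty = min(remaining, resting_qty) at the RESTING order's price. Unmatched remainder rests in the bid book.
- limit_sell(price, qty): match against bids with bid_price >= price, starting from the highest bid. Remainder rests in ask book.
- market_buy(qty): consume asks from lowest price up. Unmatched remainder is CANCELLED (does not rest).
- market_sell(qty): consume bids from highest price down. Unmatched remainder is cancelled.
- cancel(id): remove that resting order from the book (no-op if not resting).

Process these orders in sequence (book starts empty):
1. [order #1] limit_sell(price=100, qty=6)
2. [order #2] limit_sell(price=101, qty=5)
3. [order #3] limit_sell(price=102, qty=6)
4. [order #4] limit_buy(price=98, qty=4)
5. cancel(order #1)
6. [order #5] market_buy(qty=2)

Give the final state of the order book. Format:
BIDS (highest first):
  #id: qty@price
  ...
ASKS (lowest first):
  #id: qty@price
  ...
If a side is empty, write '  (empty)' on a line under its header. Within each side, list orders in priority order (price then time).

Answer: BIDS (highest first):
  #4: 4@98
ASKS (lowest first):
  #2: 3@101
  #3: 6@102

Derivation:
After op 1 [order #1] limit_sell(price=100, qty=6): fills=none; bids=[-] asks=[#1:6@100]
After op 2 [order #2] limit_sell(price=101, qty=5): fills=none; bids=[-] asks=[#1:6@100 #2:5@101]
After op 3 [order #3] limit_sell(price=102, qty=6): fills=none; bids=[-] asks=[#1:6@100 #2:5@101 #3:6@102]
After op 4 [order #4] limit_buy(price=98, qty=4): fills=none; bids=[#4:4@98] asks=[#1:6@100 #2:5@101 #3:6@102]
After op 5 cancel(order #1): fills=none; bids=[#4:4@98] asks=[#2:5@101 #3:6@102]
After op 6 [order #5] market_buy(qty=2): fills=#5x#2:2@101; bids=[#4:4@98] asks=[#2:3@101 #3:6@102]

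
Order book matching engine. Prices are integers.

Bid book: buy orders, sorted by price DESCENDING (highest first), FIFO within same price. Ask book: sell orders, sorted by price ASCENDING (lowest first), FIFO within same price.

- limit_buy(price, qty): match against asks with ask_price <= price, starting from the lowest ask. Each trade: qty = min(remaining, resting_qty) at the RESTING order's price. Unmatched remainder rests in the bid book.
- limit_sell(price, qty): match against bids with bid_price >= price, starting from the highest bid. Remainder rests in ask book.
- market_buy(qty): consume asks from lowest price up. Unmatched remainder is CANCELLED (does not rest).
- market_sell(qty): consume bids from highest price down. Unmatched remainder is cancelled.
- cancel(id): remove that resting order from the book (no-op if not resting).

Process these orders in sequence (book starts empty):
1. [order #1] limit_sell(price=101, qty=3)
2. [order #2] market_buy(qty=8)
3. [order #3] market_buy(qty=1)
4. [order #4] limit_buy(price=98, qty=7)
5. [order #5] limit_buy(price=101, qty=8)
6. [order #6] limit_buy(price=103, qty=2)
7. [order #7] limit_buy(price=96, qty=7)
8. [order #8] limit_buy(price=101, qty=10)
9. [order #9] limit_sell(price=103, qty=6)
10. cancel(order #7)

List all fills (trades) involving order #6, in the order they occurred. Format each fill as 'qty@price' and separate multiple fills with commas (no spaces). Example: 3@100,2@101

After op 1 [order #1] limit_sell(price=101, qty=3): fills=none; bids=[-] asks=[#1:3@101]
After op 2 [order #2] market_buy(qty=8): fills=#2x#1:3@101; bids=[-] asks=[-]
After op 3 [order #3] market_buy(qty=1): fills=none; bids=[-] asks=[-]
After op 4 [order #4] limit_buy(price=98, qty=7): fills=none; bids=[#4:7@98] asks=[-]
After op 5 [order #5] limit_buy(price=101, qty=8): fills=none; bids=[#5:8@101 #4:7@98] asks=[-]
After op 6 [order #6] limit_buy(price=103, qty=2): fills=none; bids=[#6:2@103 #5:8@101 #4:7@98] asks=[-]
After op 7 [order #7] limit_buy(price=96, qty=7): fills=none; bids=[#6:2@103 #5:8@101 #4:7@98 #7:7@96] asks=[-]
After op 8 [order #8] limit_buy(price=101, qty=10): fills=none; bids=[#6:2@103 #5:8@101 #8:10@101 #4:7@98 #7:7@96] asks=[-]
After op 9 [order #9] limit_sell(price=103, qty=6): fills=#6x#9:2@103; bids=[#5:8@101 #8:10@101 #4:7@98 #7:7@96] asks=[#9:4@103]
After op 10 cancel(order #7): fills=none; bids=[#5:8@101 #8:10@101 #4:7@98] asks=[#9:4@103]

Answer: 2@103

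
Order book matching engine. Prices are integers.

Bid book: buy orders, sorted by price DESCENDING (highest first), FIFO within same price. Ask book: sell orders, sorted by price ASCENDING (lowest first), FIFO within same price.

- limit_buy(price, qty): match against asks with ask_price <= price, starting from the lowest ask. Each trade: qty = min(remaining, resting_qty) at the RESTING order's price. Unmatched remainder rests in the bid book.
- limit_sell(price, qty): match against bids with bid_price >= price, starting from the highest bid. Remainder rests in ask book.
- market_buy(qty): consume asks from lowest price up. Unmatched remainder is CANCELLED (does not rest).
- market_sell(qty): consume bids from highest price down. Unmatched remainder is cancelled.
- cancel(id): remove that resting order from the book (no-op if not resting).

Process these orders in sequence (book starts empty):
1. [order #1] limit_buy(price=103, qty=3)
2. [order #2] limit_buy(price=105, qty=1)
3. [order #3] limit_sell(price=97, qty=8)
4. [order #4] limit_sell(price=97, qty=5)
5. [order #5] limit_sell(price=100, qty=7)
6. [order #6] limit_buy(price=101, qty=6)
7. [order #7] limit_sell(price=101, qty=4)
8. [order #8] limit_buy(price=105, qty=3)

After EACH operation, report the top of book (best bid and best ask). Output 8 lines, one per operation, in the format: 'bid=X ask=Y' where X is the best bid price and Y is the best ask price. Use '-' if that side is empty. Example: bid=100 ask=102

After op 1 [order #1] limit_buy(price=103, qty=3): fills=none; bids=[#1:3@103] asks=[-]
After op 2 [order #2] limit_buy(price=105, qty=1): fills=none; bids=[#2:1@105 #1:3@103] asks=[-]
After op 3 [order #3] limit_sell(price=97, qty=8): fills=#2x#3:1@105 #1x#3:3@103; bids=[-] asks=[#3:4@97]
After op 4 [order #4] limit_sell(price=97, qty=5): fills=none; bids=[-] asks=[#3:4@97 #4:5@97]
After op 5 [order #5] limit_sell(price=100, qty=7): fills=none; bids=[-] asks=[#3:4@97 #4:5@97 #5:7@100]
After op 6 [order #6] limit_buy(price=101, qty=6): fills=#6x#3:4@97 #6x#4:2@97; bids=[-] asks=[#4:3@97 #5:7@100]
After op 7 [order #7] limit_sell(price=101, qty=4): fills=none; bids=[-] asks=[#4:3@97 #5:7@100 #7:4@101]
After op 8 [order #8] limit_buy(price=105, qty=3): fills=#8x#4:3@97; bids=[-] asks=[#5:7@100 #7:4@101]

Answer: bid=103 ask=-
bid=105 ask=-
bid=- ask=97
bid=- ask=97
bid=- ask=97
bid=- ask=97
bid=- ask=97
bid=- ask=100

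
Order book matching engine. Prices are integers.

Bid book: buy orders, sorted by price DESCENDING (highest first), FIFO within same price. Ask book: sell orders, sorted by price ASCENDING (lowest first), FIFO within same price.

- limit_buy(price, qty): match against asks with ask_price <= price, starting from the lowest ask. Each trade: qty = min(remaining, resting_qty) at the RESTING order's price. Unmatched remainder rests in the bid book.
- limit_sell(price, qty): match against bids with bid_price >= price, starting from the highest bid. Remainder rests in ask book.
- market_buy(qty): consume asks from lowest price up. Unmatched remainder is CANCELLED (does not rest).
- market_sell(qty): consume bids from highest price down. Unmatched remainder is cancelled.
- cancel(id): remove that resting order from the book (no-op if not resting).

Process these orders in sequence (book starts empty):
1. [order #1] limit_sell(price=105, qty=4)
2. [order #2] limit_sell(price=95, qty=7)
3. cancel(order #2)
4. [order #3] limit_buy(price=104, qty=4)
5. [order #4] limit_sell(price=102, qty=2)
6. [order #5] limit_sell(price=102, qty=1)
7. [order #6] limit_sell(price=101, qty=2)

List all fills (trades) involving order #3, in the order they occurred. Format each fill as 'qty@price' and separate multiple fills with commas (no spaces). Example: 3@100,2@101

Answer: 2@104,1@104,1@104

Derivation:
After op 1 [order #1] limit_sell(price=105, qty=4): fills=none; bids=[-] asks=[#1:4@105]
After op 2 [order #2] limit_sell(price=95, qty=7): fills=none; bids=[-] asks=[#2:7@95 #1:4@105]
After op 3 cancel(order #2): fills=none; bids=[-] asks=[#1:4@105]
After op 4 [order #3] limit_buy(price=104, qty=4): fills=none; bids=[#3:4@104] asks=[#1:4@105]
After op 5 [order #4] limit_sell(price=102, qty=2): fills=#3x#4:2@104; bids=[#3:2@104] asks=[#1:4@105]
After op 6 [order #5] limit_sell(price=102, qty=1): fills=#3x#5:1@104; bids=[#3:1@104] asks=[#1:4@105]
After op 7 [order #6] limit_sell(price=101, qty=2): fills=#3x#6:1@104; bids=[-] asks=[#6:1@101 #1:4@105]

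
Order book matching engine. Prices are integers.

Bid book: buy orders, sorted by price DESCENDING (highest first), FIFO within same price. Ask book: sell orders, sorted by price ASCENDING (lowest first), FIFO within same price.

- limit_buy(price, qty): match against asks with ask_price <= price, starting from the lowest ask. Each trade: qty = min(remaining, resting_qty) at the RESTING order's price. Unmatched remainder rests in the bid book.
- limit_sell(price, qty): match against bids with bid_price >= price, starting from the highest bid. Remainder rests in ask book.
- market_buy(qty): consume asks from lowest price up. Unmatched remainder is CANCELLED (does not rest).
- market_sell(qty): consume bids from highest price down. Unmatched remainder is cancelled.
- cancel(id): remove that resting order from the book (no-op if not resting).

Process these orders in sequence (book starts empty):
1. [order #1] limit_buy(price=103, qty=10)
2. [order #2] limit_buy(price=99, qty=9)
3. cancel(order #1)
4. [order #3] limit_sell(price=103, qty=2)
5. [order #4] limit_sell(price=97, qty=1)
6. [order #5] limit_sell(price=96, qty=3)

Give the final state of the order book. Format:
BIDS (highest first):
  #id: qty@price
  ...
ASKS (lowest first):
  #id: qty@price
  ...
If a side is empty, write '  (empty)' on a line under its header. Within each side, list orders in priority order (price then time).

Answer: BIDS (highest first):
  #2: 5@99
ASKS (lowest first):
  #3: 2@103

Derivation:
After op 1 [order #1] limit_buy(price=103, qty=10): fills=none; bids=[#1:10@103] asks=[-]
After op 2 [order #2] limit_buy(price=99, qty=9): fills=none; bids=[#1:10@103 #2:9@99] asks=[-]
After op 3 cancel(order #1): fills=none; bids=[#2:9@99] asks=[-]
After op 4 [order #3] limit_sell(price=103, qty=2): fills=none; bids=[#2:9@99] asks=[#3:2@103]
After op 5 [order #4] limit_sell(price=97, qty=1): fills=#2x#4:1@99; bids=[#2:8@99] asks=[#3:2@103]
After op 6 [order #5] limit_sell(price=96, qty=3): fills=#2x#5:3@99; bids=[#2:5@99] asks=[#3:2@103]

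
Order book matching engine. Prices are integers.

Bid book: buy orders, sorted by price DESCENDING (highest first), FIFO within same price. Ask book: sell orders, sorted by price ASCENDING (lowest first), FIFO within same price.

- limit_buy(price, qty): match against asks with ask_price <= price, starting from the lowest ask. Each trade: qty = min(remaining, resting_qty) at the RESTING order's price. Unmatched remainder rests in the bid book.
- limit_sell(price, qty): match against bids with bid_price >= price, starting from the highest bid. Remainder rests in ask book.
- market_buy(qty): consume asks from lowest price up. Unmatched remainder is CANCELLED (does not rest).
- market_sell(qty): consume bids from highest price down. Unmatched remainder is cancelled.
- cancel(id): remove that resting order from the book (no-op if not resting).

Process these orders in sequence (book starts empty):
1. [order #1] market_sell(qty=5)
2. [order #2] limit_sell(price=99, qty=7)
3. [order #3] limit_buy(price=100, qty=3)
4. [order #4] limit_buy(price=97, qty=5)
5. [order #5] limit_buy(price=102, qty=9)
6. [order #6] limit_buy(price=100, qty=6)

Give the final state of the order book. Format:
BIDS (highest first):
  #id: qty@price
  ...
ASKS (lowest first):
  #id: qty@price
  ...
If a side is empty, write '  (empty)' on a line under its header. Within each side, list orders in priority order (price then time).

Answer: BIDS (highest first):
  #5: 5@102
  #6: 6@100
  #4: 5@97
ASKS (lowest first):
  (empty)

Derivation:
After op 1 [order #1] market_sell(qty=5): fills=none; bids=[-] asks=[-]
After op 2 [order #2] limit_sell(price=99, qty=7): fills=none; bids=[-] asks=[#2:7@99]
After op 3 [order #3] limit_buy(price=100, qty=3): fills=#3x#2:3@99; bids=[-] asks=[#2:4@99]
After op 4 [order #4] limit_buy(price=97, qty=5): fills=none; bids=[#4:5@97] asks=[#2:4@99]
After op 5 [order #5] limit_buy(price=102, qty=9): fills=#5x#2:4@99; bids=[#5:5@102 #4:5@97] asks=[-]
After op 6 [order #6] limit_buy(price=100, qty=6): fills=none; bids=[#5:5@102 #6:6@100 #4:5@97] asks=[-]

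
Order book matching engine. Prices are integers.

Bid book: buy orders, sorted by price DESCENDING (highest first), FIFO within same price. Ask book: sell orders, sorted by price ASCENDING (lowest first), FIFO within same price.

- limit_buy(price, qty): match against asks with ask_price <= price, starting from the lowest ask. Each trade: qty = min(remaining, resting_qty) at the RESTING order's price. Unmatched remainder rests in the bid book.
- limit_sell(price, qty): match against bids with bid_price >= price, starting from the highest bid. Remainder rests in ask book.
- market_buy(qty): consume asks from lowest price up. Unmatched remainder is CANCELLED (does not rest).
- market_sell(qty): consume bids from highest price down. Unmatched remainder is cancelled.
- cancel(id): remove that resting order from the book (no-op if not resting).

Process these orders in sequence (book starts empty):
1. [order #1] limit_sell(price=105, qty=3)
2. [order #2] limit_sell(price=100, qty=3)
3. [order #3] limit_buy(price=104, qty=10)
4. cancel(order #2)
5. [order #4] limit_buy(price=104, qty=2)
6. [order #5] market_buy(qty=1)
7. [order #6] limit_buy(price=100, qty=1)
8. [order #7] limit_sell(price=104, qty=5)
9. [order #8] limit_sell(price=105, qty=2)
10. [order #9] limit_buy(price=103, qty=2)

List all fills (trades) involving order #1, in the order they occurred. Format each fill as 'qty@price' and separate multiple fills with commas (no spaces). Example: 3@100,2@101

Answer: 1@105

Derivation:
After op 1 [order #1] limit_sell(price=105, qty=3): fills=none; bids=[-] asks=[#1:3@105]
After op 2 [order #2] limit_sell(price=100, qty=3): fills=none; bids=[-] asks=[#2:3@100 #1:3@105]
After op 3 [order #3] limit_buy(price=104, qty=10): fills=#3x#2:3@100; bids=[#3:7@104] asks=[#1:3@105]
After op 4 cancel(order #2): fills=none; bids=[#3:7@104] asks=[#1:3@105]
After op 5 [order #4] limit_buy(price=104, qty=2): fills=none; bids=[#3:7@104 #4:2@104] asks=[#1:3@105]
After op 6 [order #5] market_buy(qty=1): fills=#5x#1:1@105; bids=[#3:7@104 #4:2@104] asks=[#1:2@105]
After op 7 [order #6] limit_buy(price=100, qty=1): fills=none; bids=[#3:7@104 #4:2@104 #6:1@100] asks=[#1:2@105]
After op 8 [order #7] limit_sell(price=104, qty=5): fills=#3x#7:5@104; bids=[#3:2@104 #4:2@104 #6:1@100] asks=[#1:2@105]
After op 9 [order #8] limit_sell(price=105, qty=2): fills=none; bids=[#3:2@104 #4:2@104 #6:1@100] asks=[#1:2@105 #8:2@105]
After op 10 [order #9] limit_buy(price=103, qty=2): fills=none; bids=[#3:2@104 #4:2@104 #9:2@103 #6:1@100] asks=[#1:2@105 #8:2@105]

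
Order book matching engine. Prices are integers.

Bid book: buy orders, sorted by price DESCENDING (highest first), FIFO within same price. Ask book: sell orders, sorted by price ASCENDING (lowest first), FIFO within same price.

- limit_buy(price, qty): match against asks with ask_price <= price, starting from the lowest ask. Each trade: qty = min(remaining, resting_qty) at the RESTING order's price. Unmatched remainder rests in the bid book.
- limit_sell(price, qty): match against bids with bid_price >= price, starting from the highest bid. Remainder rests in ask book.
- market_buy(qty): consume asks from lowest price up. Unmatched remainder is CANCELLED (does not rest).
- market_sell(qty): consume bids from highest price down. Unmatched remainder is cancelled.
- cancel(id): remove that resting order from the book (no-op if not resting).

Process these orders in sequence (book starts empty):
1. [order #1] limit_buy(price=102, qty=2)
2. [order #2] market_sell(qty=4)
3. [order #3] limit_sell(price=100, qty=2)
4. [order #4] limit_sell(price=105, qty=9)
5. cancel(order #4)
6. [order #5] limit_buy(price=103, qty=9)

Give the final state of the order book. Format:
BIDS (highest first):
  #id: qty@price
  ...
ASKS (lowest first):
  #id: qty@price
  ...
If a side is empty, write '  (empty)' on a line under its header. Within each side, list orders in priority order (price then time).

After op 1 [order #1] limit_buy(price=102, qty=2): fills=none; bids=[#1:2@102] asks=[-]
After op 2 [order #2] market_sell(qty=4): fills=#1x#2:2@102; bids=[-] asks=[-]
After op 3 [order #3] limit_sell(price=100, qty=2): fills=none; bids=[-] asks=[#3:2@100]
After op 4 [order #4] limit_sell(price=105, qty=9): fills=none; bids=[-] asks=[#3:2@100 #4:9@105]
After op 5 cancel(order #4): fills=none; bids=[-] asks=[#3:2@100]
After op 6 [order #5] limit_buy(price=103, qty=9): fills=#5x#3:2@100; bids=[#5:7@103] asks=[-]

Answer: BIDS (highest first):
  #5: 7@103
ASKS (lowest first):
  (empty)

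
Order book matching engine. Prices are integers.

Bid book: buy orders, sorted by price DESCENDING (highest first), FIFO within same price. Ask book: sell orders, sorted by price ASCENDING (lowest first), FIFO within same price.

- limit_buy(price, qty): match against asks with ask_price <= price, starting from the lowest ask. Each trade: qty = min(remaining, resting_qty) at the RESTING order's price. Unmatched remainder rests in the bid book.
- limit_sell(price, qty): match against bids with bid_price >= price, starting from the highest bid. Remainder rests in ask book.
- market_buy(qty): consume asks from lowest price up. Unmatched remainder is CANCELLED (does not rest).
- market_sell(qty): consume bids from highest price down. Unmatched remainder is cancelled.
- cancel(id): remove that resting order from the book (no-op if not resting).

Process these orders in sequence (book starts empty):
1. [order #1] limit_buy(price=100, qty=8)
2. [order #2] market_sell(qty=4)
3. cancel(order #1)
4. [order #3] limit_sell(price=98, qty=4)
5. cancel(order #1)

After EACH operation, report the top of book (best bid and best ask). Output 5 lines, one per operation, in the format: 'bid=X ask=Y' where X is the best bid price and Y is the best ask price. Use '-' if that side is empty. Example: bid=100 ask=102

After op 1 [order #1] limit_buy(price=100, qty=8): fills=none; bids=[#1:8@100] asks=[-]
After op 2 [order #2] market_sell(qty=4): fills=#1x#2:4@100; bids=[#1:4@100] asks=[-]
After op 3 cancel(order #1): fills=none; bids=[-] asks=[-]
After op 4 [order #3] limit_sell(price=98, qty=4): fills=none; bids=[-] asks=[#3:4@98]
After op 5 cancel(order #1): fills=none; bids=[-] asks=[#3:4@98]

Answer: bid=100 ask=-
bid=100 ask=-
bid=- ask=-
bid=- ask=98
bid=- ask=98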